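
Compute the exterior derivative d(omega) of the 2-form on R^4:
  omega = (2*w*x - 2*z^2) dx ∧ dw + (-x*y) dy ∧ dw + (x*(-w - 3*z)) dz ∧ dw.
d(omega) = (-w + z) dx ∧ dz ∧ dw + (-y) dx ∧ dy ∧ dw

For a 2-form omega = sum_{i<j} g_{ij} dx_i ∧ dx_j, the exterior derivative is
  d(omega) = sum_{i<j} d(g_{ij}) ∧ dx_i ∧ dx_j = sum_{i<j, k} (∂g_{ij}/∂x_k) dx_k ∧ dx_i ∧ dx_j.
Expand each term, using dx_k ∧ dx_i ∧ dx_j = sgn(permutation) dx_{(a)} ∧ dx_{(b)} ∧ dx_{(c)} with (a < b < c) sorted:
  d(2*w*x - 2*z^2) includes (∂/∂z)(2*w*x - 2*z^2) dz = (-4*z) dz, which multiplied by dx ∧ dw gives (4*z) dx ∧ dz ∧ dw
  d(-x*y) includes (∂/∂x)(-x*y) dx = (-y) dx, which multiplied by dy ∧ dw gives (-y) dx ∧ dy ∧ dw
  d(x*(-w - 3*z)) includes (∂/∂x)(x*(-w - 3*z)) dx = (-w - 3*z) dx, which multiplied by dz ∧ dw gives (-w - 3*z) dx ∧ dz ∧ dw
Collecting like 3-forms: d(omega) = (-w + z) dx ∧ dz ∧ dw + (-y) dx ∧ dy ∧ dw.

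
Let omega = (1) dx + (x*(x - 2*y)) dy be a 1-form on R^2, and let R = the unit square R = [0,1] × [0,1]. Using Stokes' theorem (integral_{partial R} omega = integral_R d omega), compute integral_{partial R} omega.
integral_(partial R) omega = 0

Stokes: integral_partial_R omega = integral_R d omega with d omega = (∂Q/∂x - ∂P/∂y) dx ∧ dy.
  ∂Q/∂x = 2*x - 2*y
  ∂P/∂y = 0
  integrand = ∂Q/∂x - ∂P/∂y = 2*x - 2*y.
Integrating over R: integral_0^1 integral_0^1 (2*x - 2*y) dx dy = 0.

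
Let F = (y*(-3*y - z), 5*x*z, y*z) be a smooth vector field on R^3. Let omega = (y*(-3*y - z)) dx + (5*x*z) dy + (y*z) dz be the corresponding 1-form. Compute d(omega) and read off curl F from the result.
d(omega) = (-5*x + z) dy ∧ dz + (-y) dz ∧ dx + (6*y + 6*z) dx ∧ dy; curl F = (-5*x + z, -y, 6*y + 6*z)

d omega = sum_{i<j} (∂f_j/∂x_i - ∂f_i/∂x_j) dx_i ∧ dx_j. Under the identification (dy ∧ dz, dz ∧ dx, dx ∧ dy) ↔ (e_x, e_y, e_z), the coefficients are exactly the components of curl F. Compute:
  ∂R/∂y - ∂Q/∂z = (z) - (5*x) = -5*x + z
  ∂P/∂z - ∂R/∂x = (-y) - (0) = -y
  ∂Q/∂x - ∂P/∂y = (5*z) - (-6*y - z) = 6*y + 6*z.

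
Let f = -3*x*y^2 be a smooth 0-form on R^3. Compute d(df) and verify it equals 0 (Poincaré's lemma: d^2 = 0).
d(df) = 0

Step 1: df = sum_i (∂f/∂x_i) dx_i = (-3*y^2) dx + (-6*x*y) dy + (0) dz.
Step 2: Apply d again. Using the 1-form formula, the coefficient of dx ∧ dy in d(df) is ∂^2 f/∂x ∂y - ∂^2 f/∂y ∂x = (-6*y) - (-6*y) = 0 (equality of mixed partials for smooth f).
Similarly for dx ∧ dz and dy ∧ dz — all coefficients vanish. So d(df) = 0.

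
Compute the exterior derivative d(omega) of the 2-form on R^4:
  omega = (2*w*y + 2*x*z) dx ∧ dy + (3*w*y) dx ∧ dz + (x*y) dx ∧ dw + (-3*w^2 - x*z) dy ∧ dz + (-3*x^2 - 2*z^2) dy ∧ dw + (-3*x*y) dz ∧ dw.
d(omega) = (-3*w + 2*x - z) dx ∧ dy ∧ dz + (-7*x + 2*y) dx ∧ dy ∧ dw + (-6*w - 3*x + 4*z) dy ∧ dz ∧ dw

For a 2-form omega = sum_{i<j} g_{ij} dx_i ∧ dx_j, the exterior derivative is
  d(omega) = sum_{i<j} d(g_{ij}) ∧ dx_i ∧ dx_j = sum_{i<j, k} (∂g_{ij}/∂x_k) dx_k ∧ dx_i ∧ dx_j.
Expand each term, using dx_k ∧ dx_i ∧ dx_j = sgn(permutation) dx_{(a)} ∧ dx_{(b)} ∧ dx_{(c)} with (a < b < c) sorted:
  d(2*w*y + 2*x*z) includes (∂/∂z)(2*w*y + 2*x*z) dz = (2*x) dz, which multiplied by dx ∧ dy gives (2*x) dx ∧ dy ∧ dz
  d(2*w*y + 2*x*z) includes (∂/∂w)(2*w*y + 2*x*z) dw = (2*y) dw, which multiplied by dx ∧ dy gives (2*y) dx ∧ dy ∧ dw
  d(3*w*y) includes (∂/∂y)(3*w*y) dy = (3*w) dy, which multiplied by dx ∧ dz gives (-3*w) dx ∧ dy ∧ dz
  d(3*w*y) includes (∂/∂w)(3*w*y) dw = (3*y) dw, which multiplied by dx ∧ dz gives (3*y) dx ∧ dz ∧ dw
  d(x*y) includes (∂/∂y)(x*y) dy = (x) dy, which multiplied by dx ∧ dw gives (-x) dx ∧ dy ∧ dw
  d(-3*w^2 - x*z) includes (∂/∂x)(-3*w^2 - x*z) dx = (-z) dx, which multiplied by dy ∧ dz gives (-z) dx ∧ dy ∧ dz
  d(-3*w^2 - x*z) includes (∂/∂w)(-3*w^2 - x*z) dw = (-6*w) dw, which multiplied by dy ∧ dz gives (-6*w) dy ∧ dz ∧ dw
  d(-3*x^2 - 2*z^2) includes (∂/∂x)(-3*x^2 - 2*z^2) dx = (-6*x) dx, which multiplied by dy ∧ dw gives (-6*x) dx ∧ dy ∧ dw
  d(-3*x^2 - 2*z^2) includes (∂/∂z)(-3*x^2 - 2*z^2) dz = (-4*z) dz, which multiplied by dy ∧ dw gives (4*z) dy ∧ dz ∧ dw
  d(-3*x*y) includes (∂/∂x)(-3*x*y) dx = (-3*y) dx, which multiplied by dz ∧ dw gives (-3*y) dx ∧ dz ∧ dw
  d(-3*x*y) includes (∂/∂y)(-3*x*y) dy = (-3*x) dy, which multiplied by dz ∧ dw gives (-3*x) dy ∧ dz ∧ dw
Collecting like 3-forms: d(omega) = (-3*w + 2*x - z) dx ∧ dy ∧ dz + (-7*x + 2*y) dx ∧ dy ∧ dw + (-6*w - 3*x + 4*z) dy ∧ dz ∧ dw.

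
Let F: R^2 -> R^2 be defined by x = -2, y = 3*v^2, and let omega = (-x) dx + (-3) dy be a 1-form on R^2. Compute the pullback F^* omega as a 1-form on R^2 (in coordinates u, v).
F^* omega = (-18*v) dv

Using F^*(f dg) = (f ∘ F) d(g ∘ F), substitute each coordinate x_i by F_i(u, v) in f_i, and replace dx_i by d F_i = (∂F_i/∂u) du + (∂F_i/∂v) dv.
  For the x component: f_1(F) = 2; d F_1 = (0) du + (0) dv
  For the y component: f_2(F) = -3; d F_2 = (0) du + (6*v) dv
Combining and collecting du, dv coefficients:
  coeff of du: 0
  coeff of dv: -18*v
F^* omega = (-18*v) dv.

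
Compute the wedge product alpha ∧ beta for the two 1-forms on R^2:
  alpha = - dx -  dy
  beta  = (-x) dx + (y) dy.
alpha ∧ beta = (-x - y) dx ∧ dy

Distribute the wedge, using dx_i ∧ dx_j = -dx_j ∧ dx_i and dx_i ∧ dx_i = 0. For each pair (i, j) with i < j, the coefficient of dx_i ∧ dx_j in alpha ∧ beta is (alpha_i * beta_j - alpha_j * beta_i). Collecting: alpha ∧ beta = (-x - y) dx ∧ dy.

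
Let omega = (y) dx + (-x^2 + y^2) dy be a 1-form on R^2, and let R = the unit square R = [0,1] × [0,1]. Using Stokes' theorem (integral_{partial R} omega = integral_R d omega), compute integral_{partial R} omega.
integral_(partial R) omega = -2

Stokes: integral_partial_R omega = integral_R d omega with d omega = (∂Q/∂x - ∂P/∂y) dx ∧ dy.
  ∂Q/∂x = -2*x
  ∂P/∂y = 1
  integrand = ∂Q/∂x - ∂P/∂y = -2*x - 1.
Integrating over R: integral_0^1 integral_0^1 (-2*x - 1) dx dy = -2.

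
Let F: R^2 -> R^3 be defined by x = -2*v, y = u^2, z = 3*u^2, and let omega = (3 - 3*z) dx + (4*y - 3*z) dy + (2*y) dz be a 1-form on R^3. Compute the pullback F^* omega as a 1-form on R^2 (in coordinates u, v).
F^* omega = (2*u^3) du + (18*u^2 - 6) dv

Using F^*(f dg) = (f ∘ F) d(g ∘ F), substitute each coordinate x_i by F_i(u, v) in f_i, and replace dx_i by d F_i = (∂F_i/∂u) du + (∂F_i/∂v) dv.
  For the x component: f_1(F) = 3 - 9*u^2; d F_1 = (0) du + (-2) dv
  For the y component: f_2(F) = -5*u^2; d F_2 = (2*u) du + (0) dv
  For the z component: f_3(F) = 2*u^2; d F_3 = (6*u) du + (0) dv
Combining and collecting du, dv coefficients:
  coeff of du: 2*u^3
  coeff of dv: 18*u^2 - 6
F^* omega = (2*u^3) du + (18*u^2 - 6) dv.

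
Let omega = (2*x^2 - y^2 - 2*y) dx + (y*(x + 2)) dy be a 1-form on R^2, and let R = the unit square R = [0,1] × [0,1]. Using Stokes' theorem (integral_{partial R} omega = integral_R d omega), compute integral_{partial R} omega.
integral_(partial R) omega = 7/2

Stokes: integral_partial_R omega = integral_R d omega with d omega = (∂Q/∂x - ∂P/∂y) dx ∧ dy.
  ∂Q/∂x = y
  ∂P/∂y = -2*y - 2
  integrand = ∂Q/∂x - ∂P/∂y = 3*y + 2.
Integrating over R: integral_0^1 integral_0^1 (3*y + 2) dx dy = 7/2.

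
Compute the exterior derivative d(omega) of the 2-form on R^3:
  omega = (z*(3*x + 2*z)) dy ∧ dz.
d(omega) = (3*z) dx ∧ dy ∧ dz

For a 2-form omega = sum_{i<j} g_{ij} dx_i ∧ dx_j, the exterior derivative is
  d(omega) = sum_{i<j} d(g_{ij}) ∧ dx_i ∧ dx_j = sum_{i<j, k} (∂g_{ij}/∂x_k) dx_k ∧ dx_i ∧ dx_j.
Expand each term, using dx_k ∧ dx_i ∧ dx_j = sgn(permutation) dx_{(a)} ∧ dx_{(b)} ∧ dx_{(c)} with (a < b < c) sorted:
  d(z*(3*x + 2*z)) includes (∂/∂x)(z*(3*x + 2*z)) dx = (3*z) dx, which multiplied by dy ∧ dz gives (3*z) dx ∧ dy ∧ dz
Collecting like 3-forms: d(omega) = (3*z) dx ∧ dy ∧ dz.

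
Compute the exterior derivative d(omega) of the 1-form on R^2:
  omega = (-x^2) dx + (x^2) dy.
d(omega) = (2*x) dx ∧ dy

For a 1-form omega = sum_i f_i dx_i, the exterior derivative is
  d(omega) = sum_{i < j} (∂f_j/∂x_i - ∂f_i/∂x_j) dx_i ∧ dx_j.
  coefficient of dx ∧ dy: ∂f_2/∂x - ∂f_1/∂y = ∂(x^2)/∂x - ∂(-x^2)/∂y = 2*x
Assembling: d(omega) = (2*x) dx ∧ dy.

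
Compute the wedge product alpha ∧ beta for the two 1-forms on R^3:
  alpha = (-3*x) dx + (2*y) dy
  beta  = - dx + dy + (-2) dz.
alpha ∧ beta = (-3*x + 2*y) dx ∧ dy + (6*x) dx ∧ dz + (-4*y) dy ∧ dz

Distribute the wedge, using dx_i ∧ dx_j = -dx_j ∧ dx_i and dx_i ∧ dx_i = 0. For each pair (i, j) with i < j, the coefficient of dx_i ∧ dx_j in alpha ∧ beta is (alpha_i * beta_j - alpha_j * beta_i). Collecting: alpha ∧ beta = (-3*x + 2*y) dx ∧ dy + (6*x) dx ∧ dz + (-4*y) dy ∧ dz.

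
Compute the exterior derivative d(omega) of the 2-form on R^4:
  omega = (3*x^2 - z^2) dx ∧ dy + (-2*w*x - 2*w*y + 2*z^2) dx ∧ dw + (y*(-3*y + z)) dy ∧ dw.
d(omega) = (-2*z) dx ∧ dy ∧ dz + (2*w) dx ∧ dy ∧ dw + (-4*z) dx ∧ dz ∧ dw + (-y) dy ∧ dz ∧ dw

For a 2-form omega = sum_{i<j} g_{ij} dx_i ∧ dx_j, the exterior derivative is
  d(omega) = sum_{i<j} d(g_{ij}) ∧ dx_i ∧ dx_j = sum_{i<j, k} (∂g_{ij}/∂x_k) dx_k ∧ dx_i ∧ dx_j.
Expand each term, using dx_k ∧ dx_i ∧ dx_j = sgn(permutation) dx_{(a)} ∧ dx_{(b)} ∧ dx_{(c)} with (a < b < c) sorted:
  d(3*x^2 - z^2) includes (∂/∂z)(3*x^2 - z^2) dz = (-2*z) dz, which multiplied by dx ∧ dy gives (-2*z) dx ∧ dy ∧ dz
  d(-2*w*x - 2*w*y + 2*z^2) includes (∂/∂y)(-2*w*x - 2*w*y + 2*z^2) dy = (-2*w) dy, which multiplied by dx ∧ dw gives (2*w) dx ∧ dy ∧ dw
  d(-2*w*x - 2*w*y + 2*z^2) includes (∂/∂z)(-2*w*x - 2*w*y + 2*z^2) dz = (4*z) dz, which multiplied by dx ∧ dw gives (-4*z) dx ∧ dz ∧ dw
  d(y*(-3*y + z)) includes (∂/∂z)(y*(-3*y + z)) dz = (y) dz, which multiplied by dy ∧ dw gives (-y) dy ∧ dz ∧ dw
Collecting like 3-forms: d(omega) = (-2*z) dx ∧ dy ∧ dz + (2*w) dx ∧ dy ∧ dw + (-4*z) dx ∧ dz ∧ dw + (-y) dy ∧ dz ∧ dw.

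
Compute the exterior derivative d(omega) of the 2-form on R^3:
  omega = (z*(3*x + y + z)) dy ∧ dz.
d(omega) = (3*z) dx ∧ dy ∧ dz

For a 2-form omega = sum_{i<j} g_{ij} dx_i ∧ dx_j, the exterior derivative is
  d(omega) = sum_{i<j} d(g_{ij}) ∧ dx_i ∧ dx_j = sum_{i<j, k} (∂g_{ij}/∂x_k) dx_k ∧ dx_i ∧ dx_j.
Expand each term, using dx_k ∧ dx_i ∧ dx_j = sgn(permutation) dx_{(a)} ∧ dx_{(b)} ∧ dx_{(c)} with (a < b < c) sorted:
  d(z*(3*x + y + z)) includes (∂/∂x)(z*(3*x + y + z)) dx = (3*z) dx, which multiplied by dy ∧ dz gives (3*z) dx ∧ dy ∧ dz
Collecting like 3-forms: d(omega) = (3*z) dx ∧ dy ∧ dz.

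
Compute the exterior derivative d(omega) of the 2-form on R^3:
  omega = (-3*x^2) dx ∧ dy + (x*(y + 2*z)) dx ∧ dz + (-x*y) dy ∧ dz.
d(omega) = (-x - y) dx ∧ dy ∧ dz

For a 2-form omega = sum_{i<j} g_{ij} dx_i ∧ dx_j, the exterior derivative is
  d(omega) = sum_{i<j} d(g_{ij}) ∧ dx_i ∧ dx_j = sum_{i<j, k} (∂g_{ij}/∂x_k) dx_k ∧ dx_i ∧ dx_j.
Expand each term, using dx_k ∧ dx_i ∧ dx_j = sgn(permutation) dx_{(a)} ∧ dx_{(b)} ∧ dx_{(c)} with (a < b < c) sorted:
  d(x*(y + 2*z)) includes (∂/∂y)(x*(y + 2*z)) dy = (x) dy, which multiplied by dx ∧ dz gives (-x) dx ∧ dy ∧ dz
  d(-x*y) includes (∂/∂x)(-x*y) dx = (-y) dx, which multiplied by dy ∧ dz gives (-y) dx ∧ dy ∧ dz
Collecting like 3-forms: d(omega) = (-x - y) dx ∧ dy ∧ dz.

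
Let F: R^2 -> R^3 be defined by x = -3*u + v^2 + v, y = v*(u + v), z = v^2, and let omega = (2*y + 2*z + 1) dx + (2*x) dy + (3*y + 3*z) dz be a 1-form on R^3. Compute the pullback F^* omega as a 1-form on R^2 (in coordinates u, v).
F^* omega = (-12*u*v + 2*v^3 - 10*v^2 - 3) du + (-6*u^2 + 12*u*v^2 - 8*u*v + 24*v^3 + 8*v^2 + 2*v + 1) dv

Using F^*(f dg) = (f ∘ F) d(g ∘ F), substitute each coordinate x_i by F_i(u, v) in f_i, and replace dx_i by d F_i = (∂F_i/∂u) du + (∂F_i/∂v) dv.
  For the x component: f_1(F) = 2*u*v + 4*v^2 + 1; d F_1 = (-3) du + (2*v + 1) dv
  For the y component: f_2(F) = -6*u + 2*v^2 + 2*v; d F_2 = (v) du + (u + 2*v) dv
  For the z component: f_3(F) = 3*v*(u + 2*v); d F_3 = (0) du + (2*v) dv
Combining and collecting du, dv coefficients:
  coeff of du: -12*u*v + 2*v^3 - 10*v^2 - 3
  coeff of dv: -6*u^2 + 12*u*v^2 - 8*u*v + 24*v^3 + 8*v^2 + 2*v + 1
F^* omega = (-12*u*v + 2*v^3 - 10*v^2 - 3) du + (-6*u^2 + 12*u*v^2 - 8*u*v + 24*v^3 + 8*v^2 + 2*v + 1) dv.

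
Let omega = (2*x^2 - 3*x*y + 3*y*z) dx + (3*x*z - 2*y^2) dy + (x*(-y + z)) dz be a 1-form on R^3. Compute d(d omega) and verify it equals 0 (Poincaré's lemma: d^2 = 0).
d(d omega) = 0

Step 1: d omega = sum_{i<j} (∂f_j/∂x_i - ∂f_i/∂x_j) dx_i ∧ dx_j:
  coeff of dx ∧ dy: 3*x
  coeff of dx ∧ dz: -4*y + z
  coeff of dy ∧ dz: -4*x
Step 2: Apply d again to each 2-form coefficient. The only possible 3-form in R^3 is dx ∧ dy ∧ dz, with coefficient
  ∂(coeff of dy∧dz)/∂x - ∂(coeff of dx∧dz)/∂y + ∂(coeff of dx∧dy)/∂z
  = ∂/∂x (-4*x) - ∂/∂y (-4*y + z) + ∂/∂z (3*x).
Each of these terms simplifies to sums of mixed partials that cancel in pairs. The result is 0 (by equality of mixed partials for smooth functions — Schwarz / Clairaut).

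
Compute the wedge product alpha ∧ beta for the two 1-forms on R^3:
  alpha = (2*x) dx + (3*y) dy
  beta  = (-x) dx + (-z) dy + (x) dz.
alpha ∧ beta = (x*(3*y - 2*z)) dx ∧ dy + (2*x^2) dx ∧ dz + (3*x*y) dy ∧ dz

Distribute the wedge, using dx_i ∧ dx_j = -dx_j ∧ dx_i and dx_i ∧ dx_i = 0. For each pair (i, j) with i < j, the coefficient of dx_i ∧ dx_j in alpha ∧ beta is (alpha_i * beta_j - alpha_j * beta_i). Collecting: alpha ∧ beta = (x*(3*y - 2*z)) dx ∧ dy + (2*x^2) dx ∧ dz + (3*x*y) dy ∧ dz.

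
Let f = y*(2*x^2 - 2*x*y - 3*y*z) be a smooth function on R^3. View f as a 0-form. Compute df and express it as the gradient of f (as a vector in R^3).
df = (2*y*(2*x - y)) dx + (2*x^2 - 4*x*y - 6*y*z) dy + (-3*y^2) dz; grad f = (2*y*(2*x - y), 2*x^2 - 4*x*y - 6*y*z, -3*y^2)

For a 0-form f, d f = (∂f/∂x) dx + (∂f/∂y) dy + (∂f/∂z) dz. The components of the vector representation are exactly the entries of grad f in Cartesian coordinates:
  ∂f/∂x = 2*y*(2*x - y)
  ∂f/∂y = 2*x^2 - 4*x*y - 6*y*z
  ∂f/∂z = -3*y^2.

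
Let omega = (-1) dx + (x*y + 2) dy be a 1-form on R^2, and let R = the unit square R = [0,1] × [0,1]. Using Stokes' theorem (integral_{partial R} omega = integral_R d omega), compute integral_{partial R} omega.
integral_(partial R) omega = 1/2

Stokes: integral_partial_R omega = integral_R d omega with d omega = (∂Q/∂x - ∂P/∂y) dx ∧ dy.
  ∂Q/∂x = y
  ∂P/∂y = 0
  integrand = ∂Q/∂x - ∂P/∂y = y.
Integrating over R: integral_0^1 integral_0^1 (y) dx dy = 1/2.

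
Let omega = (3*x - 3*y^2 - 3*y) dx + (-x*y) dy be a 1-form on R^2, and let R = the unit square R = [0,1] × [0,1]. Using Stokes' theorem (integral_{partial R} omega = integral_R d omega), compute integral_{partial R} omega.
integral_(partial R) omega = 11/2

Stokes: integral_partial_R omega = integral_R d omega with d omega = (∂Q/∂x - ∂P/∂y) dx ∧ dy.
  ∂Q/∂x = -y
  ∂P/∂y = -6*y - 3
  integrand = ∂Q/∂x - ∂P/∂y = 5*y + 3.
Integrating over R: integral_0^1 integral_0^1 (5*y + 3) dx dy = 11/2.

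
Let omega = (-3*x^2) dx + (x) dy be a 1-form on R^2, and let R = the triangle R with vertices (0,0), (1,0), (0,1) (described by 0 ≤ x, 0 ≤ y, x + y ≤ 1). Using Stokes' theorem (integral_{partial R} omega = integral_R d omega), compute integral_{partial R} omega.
integral_(partial R) omega = 1/2

Stokes: integral_partial_R omega = integral_R d omega with d omega = (∂Q/∂x - ∂P/∂y) dx ∧ dy.
  ∂Q/∂x = 1
  ∂P/∂y = 0
  integrand = ∂Q/∂x - ∂P/∂y = 1.
Integrating over R: integral_0^1 integral_0^{1-x} (1) dy dx = 1/2.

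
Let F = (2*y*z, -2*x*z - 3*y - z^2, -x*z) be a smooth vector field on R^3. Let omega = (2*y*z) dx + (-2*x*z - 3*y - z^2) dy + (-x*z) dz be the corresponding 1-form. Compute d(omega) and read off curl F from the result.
d(omega) = (2*x + 2*z) dy ∧ dz + (2*y + z) dz ∧ dx + (-4*z) dx ∧ dy; curl F = (2*x + 2*z, 2*y + z, -4*z)

d omega = sum_{i<j} (∂f_j/∂x_i - ∂f_i/∂x_j) dx_i ∧ dx_j. Under the identification (dy ∧ dz, dz ∧ dx, dx ∧ dy) ↔ (e_x, e_y, e_z), the coefficients are exactly the components of curl F. Compute:
  ∂R/∂y - ∂Q/∂z = (0) - (-2*x - 2*z) = 2*x + 2*z
  ∂P/∂z - ∂R/∂x = (2*y) - (-z) = 2*y + z
  ∂Q/∂x - ∂P/∂y = (-2*z) - (2*z) = -4*z.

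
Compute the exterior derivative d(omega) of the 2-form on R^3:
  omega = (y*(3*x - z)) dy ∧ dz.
d(omega) = (3*y) dx ∧ dy ∧ dz

For a 2-form omega = sum_{i<j} g_{ij} dx_i ∧ dx_j, the exterior derivative is
  d(omega) = sum_{i<j} d(g_{ij}) ∧ dx_i ∧ dx_j = sum_{i<j, k} (∂g_{ij}/∂x_k) dx_k ∧ dx_i ∧ dx_j.
Expand each term, using dx_k ∧ dx_i ∧ dx_j = sgn(permutation) dx_{(a)} ∧ dx_{(b)} ∧ dx_{(c)} with (a < b < c) sorted:
  d(y*(3*x - z)) includes (∂/∂x)(y*(3*x - z)) dx = (3*y) dx, which multiplied by dy ∧ dz gives (3*y) dx ∧ dy ∧ dz
Collecting like 3-forms: d(omega) = (3*y) dx ∧ dy ∧ dz.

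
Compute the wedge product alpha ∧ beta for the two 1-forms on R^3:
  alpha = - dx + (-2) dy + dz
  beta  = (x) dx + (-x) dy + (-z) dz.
alpha ∧ beta = (3*x) dx ∧ dy + (-x + z) dx ∧ dz + (x + 2*z) dy ∧ dz

Distribute the wedge, using dx_i ∧ dx_j = -dx_j ∧ dx_i and dx_i ∧ dx_i = 0. For each pair (i, j) with i < j, the coefficient of dx_i ∧ dx_j in alpha ∧ beta is (alpha_i * beta_j - alpha_j * beta_i). Collecting: alpha ∧ beta = (3*x) dx ∧ dy + (-x + z) dx ∧ dz + (x + 2*z) dy ∧ dz.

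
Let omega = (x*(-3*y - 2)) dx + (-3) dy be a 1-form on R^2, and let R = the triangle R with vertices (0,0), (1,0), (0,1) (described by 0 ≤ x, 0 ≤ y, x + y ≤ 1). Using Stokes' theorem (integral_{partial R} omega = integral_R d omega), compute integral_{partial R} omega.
integral_(partial R) omega = 1/2

Stokes: integral_partial_R omega = integral_R d omega with d omega = (∂Q/∂x - ∂P/∂y) dx ∧ dy.
  ∂Q/∂x = 0
  ∂P/∂y = -3*x
  integrand = ∂Q/∂x - ∂P/∂y = 3*x.
Integrating over R: integral_0^1 integral_0^{1-x} (3*x) dy dx = 1/2.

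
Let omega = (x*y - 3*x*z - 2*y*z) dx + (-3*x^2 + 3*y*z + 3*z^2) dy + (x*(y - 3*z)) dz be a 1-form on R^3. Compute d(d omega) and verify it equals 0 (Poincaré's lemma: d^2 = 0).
d(d omega) = 0

Step 1: d omega = sum_{i<j} (∂f_j/∂x_i - ∂f_i/∂x_j) dx_i ∧ dx_j:
  coeff of dx ∧ dy: -7*x + 2*z
  coeff of dx ∧ dz: 3*x + 3*y - 3*z
  coeff of dy ∧ dz: x - 3*y - 6*z
Step 2: Apply d again to each 2-form coefficient. The only possible 3-form in R^3 is dx ∧ dy ∧ dz, with coefficient
  ∂(coeff of dy∧dz)/∂x - ∂(coeff of dx∧dz)/∂y + ∂(coeff of dx∧dy)/∂z
  = ∂/∂x (x - 3*y - 6*z) - ∂/∂y (3*x + 3*y - 3*z) + ∂/∂z (-7*x + 2*z).
Each of these terms simplifies to sums of mixed partials that cancel in pairs. The result is 0 (by equality of mixed partials for smooth functions — Schwarz / Clairaut).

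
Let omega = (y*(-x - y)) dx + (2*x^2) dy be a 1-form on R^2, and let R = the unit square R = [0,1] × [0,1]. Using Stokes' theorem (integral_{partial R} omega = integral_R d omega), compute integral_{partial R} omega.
integral_(partial R) omega = 7/2

Stokes: integral_partial_R omega = integral_R d omega with d omega = (∂Q/∂x - ∂P/∂y) dx ∧ dy.
  ∂Q/∂x = 4*x
  ∂P/∂y = -x - 2*y
  integrand = ∂Q/∂x - ∂P/∂y = 5*x + 2*y.
Integrating over R: integral_0^1 integral_0^1 (5*x + 2*y) dx dy = 7/2.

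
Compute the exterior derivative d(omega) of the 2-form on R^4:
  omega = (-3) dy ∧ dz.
d(omega) = 0

For a 2-form omega = sum_{i<j} g_{ij} dx_i ∧ dx_j, the exterior derivative is
  d(omega) = sum_{i<j} d(g_{ij}) ∧ dx_i ∧ dx_j = sum_{i<j, k} (∂g_{ij}/∂x_k) dx_k ∧ dx_i ∧ dx_j.
Expand each term, using dx_k ∧ dx_i ∧ dx_j = sgn(permutation) dx_{(a)} ∧ dx_{(b)} ∧ dx_{(c)} with (a < b < c) sorted:

Collecting like 3-forms: d(omega) = 0.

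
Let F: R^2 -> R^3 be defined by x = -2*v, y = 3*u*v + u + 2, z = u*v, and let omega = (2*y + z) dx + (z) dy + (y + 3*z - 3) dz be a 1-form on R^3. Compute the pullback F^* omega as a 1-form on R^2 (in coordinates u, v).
F^* omega = (v*(9*u*v + 2*u - 1)) du + (9*u^2*v + u^2 - 14*u*v - 5*u - 8) dv

Using F^*(f dg) = (f ∘ F) d(g ∘ F), substitute each coordinate x_i by F_i(u, v) in f_i, and replace dx_i by d F_i = (∂F_i/∂u) du + (∂F_i/∂v) dv.
  For the x component: f_1(F) = 7*u*v + 2*u + 4; d F_1 = (0) du + (-2) dv
  For the y component: f_2(F) = u*v; d F_2 = (3*v + 1) du + (3*u) dv
  For the z component: f_3(F) = 6*u*v + u - 1; d F_3 = (v) du + (u) dv
Combining and collecting du, dv coefficients:
  coeff of du: v*(9*u*v + 2*u - 1)
  coeff of dv: 9*u^2*v + u^2 - 14*u*v - 5*u - 8
F^* omega = (v*(9*u*v + 2*u - 1)) du + (9*u^2*v + u^2 - 14*u*v - 5*u - 8) dv.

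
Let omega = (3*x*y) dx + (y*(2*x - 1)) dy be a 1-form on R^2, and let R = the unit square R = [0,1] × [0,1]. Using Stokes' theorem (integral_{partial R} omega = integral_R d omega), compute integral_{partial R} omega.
integral_(partial R) omega = -1/2

Stokes: integral_partial_R omega = integral_R d omega with d omega = (∂Q/∂x - ∂P/∂y) dx ∧ dy.
  ∂Q/∂x = 2*y
  ∂P/∂y = 3*x
  integrand = ∂Q/∂x - ∂P/∂y = -3*x + 2*y.
Integrating over R: integral_0^1 integral_0^1 (-3*x + 2*y) dx dy = -1/2.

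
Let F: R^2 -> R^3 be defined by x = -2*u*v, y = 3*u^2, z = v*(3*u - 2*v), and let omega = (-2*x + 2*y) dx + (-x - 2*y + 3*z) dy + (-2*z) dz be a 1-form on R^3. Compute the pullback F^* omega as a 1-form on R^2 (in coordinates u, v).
F^* omega = (-36*u^3 + 54*u^2*v - 62*u*v^2 + 12*v^3) du + (-12*u^3 - 26*u^2*v + 36*u*v^2 - 16*v^3) dv

Using F^*(f dg) = (f ∘ F) d(g ∘ F), substitute each coordinate x_i by F_i(u, v) in f_i, and replace dx_i by d F_i = (∂F_i/∂u) du + (∂F_i/∂v) dv.
  For the x component: f_1(F) = 2*u*(3*u + 2*v); d F_1 = (-2*v) du + (-2*u) dv
  For the y component: f_2(F) = -6*u^2 + 11*u*v - 6*v^2; d F_2 = (6*u) du + (0) dv
  For the z component: f_3(F) = 2*v*(-3*u + 2*v); d F_3 = (3*v) du + (3*u - 4*v) dv
Combining and collecting du, dv coefficients:
  coeff of du: -36*u^3 + 54*u^2*v - 62*u*v^2 + 12*v^3
  coeff of dv: -12*u^3 - 26*u^2*v + 36*u*v^2 - 16*v^3
F^* omega = (-36*u^3 + 54*u^2*v - 62*u*v^2 + 12*v^3) du + (-12*u^3 - 26*u^2*v + 36*u*v^2 - 16*v^3) dv.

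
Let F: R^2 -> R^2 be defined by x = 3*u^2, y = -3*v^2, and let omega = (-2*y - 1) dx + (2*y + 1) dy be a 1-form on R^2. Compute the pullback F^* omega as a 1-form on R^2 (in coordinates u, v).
F^* omega = (6*u*(6*v^2 - 1)) du + (36*v^3 - 6*v) dv

Using F^*(f dg) = (f ∘ F) d(g ∘ F), substitute each coordinate x_i by F_i(u, v) in f_i, and replace dx_i by d F_i = (∂F_i/∂u) du + (∂F_i/∂v) dv.
  For the x component: f_1(F) = 6*v^2 - 1; d F_1 = (6*u) du + (0) dv
  For the y component: f_2(F) = 1 - 6*v^2; d F_2 = (0) du + (-6*v) dv
Combining and collecting du, dv coefficients:
  coeff of du: 6*u*(6*v^2 - 1)
  coeff of dv: 36*v^3 - 6*v
F^* omega = (6*u*(6*v^2 - 1)) du + (36*v^3 - 6*v) dv.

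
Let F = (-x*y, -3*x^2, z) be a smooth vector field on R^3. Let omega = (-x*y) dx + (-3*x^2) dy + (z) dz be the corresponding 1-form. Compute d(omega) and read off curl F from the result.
d(omega) = (0) dy ∧ dz + (0) dz ∧ dx + (-5*x) dx ∧ dy; curl F = (0, 0, -5*x)

d omega = sum_{i<j} (∂f_j/∂x_i - ∂f_i/∂x_j) dx_i ∧ dx_j. Under the identification (dy ∧ dz, dz ∧ dx, dx ∧ dy) ↔ (e_x, e_y, e_z), the coefficients are exactly the components of curl F. Compute:
  ∂R/∂y - ∂Q/∂z = (0) - (0) = 0
  ∂P/∂z - ∂R/∂x = (0) - (0) = 0
  ∂Q/∂x - ∂P/∂y = (-6*x) - (-x) = -5*x.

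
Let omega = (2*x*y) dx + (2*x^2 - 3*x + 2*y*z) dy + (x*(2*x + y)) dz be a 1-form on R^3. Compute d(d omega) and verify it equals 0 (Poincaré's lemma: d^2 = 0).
d(d omega) = 0

Step 1: d omega = sum_{i<j} (∂f_j/∂x_i - ∂f_i/∂x_j) dx_i ∧ dx_j:
  coeff of dx ∧ dy: 2*x - 3
  coeff of dx ∧ dz: 4*x + y
  coeff of dy ∧ dz: x - 2*y
Step 2: Apply d again to each 2-form coefficient. The only possible 3-form in R^3 is dx ∧ dy ∧ dz, with coefficient
  ∂(coeff of dy∧dz)/∂x - ∂(coeff of dx∧dz)/∂y + ∂(coeff of dx∧dy)/∂z
  = ∂/∂x (x - 2*y) - ∂/∂y (4*x + y) + ∂/∂z (2*x - 3).
Each of these terms simplifies to sums of mixed partials that cancel in pairs. The result is 0 (by equality of mixed partials for smooth functions — Schwarz / Clairaut).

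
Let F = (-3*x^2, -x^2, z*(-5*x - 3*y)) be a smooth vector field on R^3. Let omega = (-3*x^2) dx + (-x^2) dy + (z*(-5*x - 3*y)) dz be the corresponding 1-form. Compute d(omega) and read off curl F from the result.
d(omega) = (-3*z) dy ∧ dz + (5*z) dz ∧ dx + (-2*x) dx ∧ dy; curl F = (-3*z, 5*z, -2*x)

d omega = sum_{i<j} (∂f_j/∂x_i - ∂f_i/∂x_j) dx_i ∧ dx_j. Under the identification (dy ∧ dz, dz ∧ dx, dx ∧ dy) ↔ (e_x, e_y, e_z), the coefficients are exactly the components of curl F. Compute:
  ∂R/∂y - ∂Q/∂z = (-3*z) - (0) = -3*z
  ∂P/∂z - ∂R/∂x = (0) - (-5*z) = 5*z
  ∂Q/∂x - ∂P/∂y = (-2*x) - (0) = -2*x.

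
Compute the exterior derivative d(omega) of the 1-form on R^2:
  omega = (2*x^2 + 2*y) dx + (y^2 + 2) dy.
d(omega) = (-2) dx ∧ dy

For a 1-form omega = sum_i f_i dx_i, the exterior derivative is
  d(omega) = sum_{i < j} (∂f_j/∂x_i - ∂f_i/∂x_j) dx_i ∧ dx_j.
  coefficient of dx ∧ dy: ∂f_2/∂x - ∂f_1/∂y = ∂(y^2 + 2)/∂x - ∂(2*x^2 + 2*y)/∂y = -2
Assembling: d(omega) = (-2) dx ∧ dy.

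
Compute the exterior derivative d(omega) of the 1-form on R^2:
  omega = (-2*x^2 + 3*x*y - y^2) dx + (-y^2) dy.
d(omega) = (-3*x + 2*y) dx ∧ dy

For a 1-form omega = sum_i f_i dx_i, the exterior derivative is
  d(omega) = sum_{i < j} (∂f_j/∂x_i - ∂f_i/∂x_j) dx_i ∧ dx_j.
  coefficient of dx ∧ dy: ∂f_2/∂x - ∂f_1/∂y = ∂(-y^2)/∂x - ∂(-2*x^2 + 3*x*y - y^2)/∂y = -3*x + 2*y
Assembling: d(omega) = (-3*x + 2*y) dx ∧ dy.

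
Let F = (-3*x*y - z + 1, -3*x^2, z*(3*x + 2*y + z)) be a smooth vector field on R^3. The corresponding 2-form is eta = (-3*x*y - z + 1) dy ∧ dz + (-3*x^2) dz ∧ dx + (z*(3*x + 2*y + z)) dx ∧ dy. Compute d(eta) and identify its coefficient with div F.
d(eta) = (3*x - y + 2*z) dx ∧ dy ∧ dz; div F = 3*x - y + 2*z

For a 2-form in R^3 of the form above, applying d gives a 3-form with coefficient ∂P/∂x + ∂Q/∂y + ∂R/∂z:
  ∂P/∂x = -3*y
  ∂Q/∂y = 0
  ∂R/∂z = 3*x + 2*y + 2*z
Sum = 3*x - y + 2*z, which is exactly div F.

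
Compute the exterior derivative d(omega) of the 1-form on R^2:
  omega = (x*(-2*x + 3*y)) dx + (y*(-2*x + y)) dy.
d(omega) = (-3*x - 2*y) dx ∧ dy

For a 1-form omega = sum_i f_i dx_i, the exterior derivative is
  d(omega) = sum_{i < j} (∂f_j/∂x_i - ∂f_i/∂x_j) dx_i ∧ dx_j.
  coefficient of dx ∧ dy: ∂f_2/∂x - ∂f_1/∂y = ∂(y*(-2*x + y))/∂x - ∂(x*(-2*x + 3*y))/∂y = -3*x - 2*y
Assembling: d(omega) = (-3*x - 2*y) dx ∧ dy.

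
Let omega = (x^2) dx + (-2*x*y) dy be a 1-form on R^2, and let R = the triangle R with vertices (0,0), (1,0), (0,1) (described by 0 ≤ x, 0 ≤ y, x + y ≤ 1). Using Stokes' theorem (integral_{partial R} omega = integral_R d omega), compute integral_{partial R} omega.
integral_(partial R) omega = -1/3

Stokes: integral_partial_R omega = integral_R d omega with d omega = (∂Q/∂x - ∂P/∂y) dx ∧ dy.
  ∂Q/∂x = -2*y
  ∂P/∂y = 0
  integrand = ∂Q/∂x - ∂P/∂y = -2*y.
Integrating over R: integral_0^1 integral_0^{1-x} (-2*y) dy dx = -1/3.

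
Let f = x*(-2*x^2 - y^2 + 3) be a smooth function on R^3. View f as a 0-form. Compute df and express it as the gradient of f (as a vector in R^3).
df = (-6*x^2 - y^2 + 3) dx + (-2*x*y) dy + (0) dz; grad f = (-6*x^2 - y^2 + 3, -2*x*y, 0)

For a 0-form f, d f = (∂f/∂x) dx + (∂f/∂y) dy + (∂f/∂z) dz. The components of the vector representation are exactly the entries of grad f in Cartesian coordinates:
  ∂f/∂x = -6*x^2 - y^2 + 3
  ∂f/∂y = -2*x*y
  ∂f/∂z = 0.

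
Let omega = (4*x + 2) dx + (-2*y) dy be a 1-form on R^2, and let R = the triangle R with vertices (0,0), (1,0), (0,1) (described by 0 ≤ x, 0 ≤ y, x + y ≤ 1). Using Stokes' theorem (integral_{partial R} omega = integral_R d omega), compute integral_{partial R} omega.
integral_(partial R) omega = 0

Stokes: integral_partial_R omega = integral_R d omega with d omega = (∂Q/∂x - ∂P/∂y) dx ∧ dy.
  ∂Q/∂x = 0
  ∂P/∂y = 0
  integrand = ∂Q/∂x - ∂P/∂y = 0.
Integrating over R: integral_0^1 integral_0^{1-x} (0) dy dx = 0.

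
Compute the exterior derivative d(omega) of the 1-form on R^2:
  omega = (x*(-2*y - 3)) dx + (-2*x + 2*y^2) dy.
d(omega) = (2*x - 2) dx ∧ dy

For a 1-form omega = sum_i f_i dx_i, the exterior derivative is
  d(omega) = sum_{i < j} (∂f_j/∂x_i - ∂f_i/∂x_j) dx_i ∧ dx_j.
  coefficient of dx ∧ dy: ∂f_2/∂x - ∂f_1/∂y = ∂(-2*x + 2*y^2)/∂x - ∂(x*(-2*y - 3))/∂y = 2*x - 2
Assembling: d(omega) = (2*x - 2) dx ∧ dy.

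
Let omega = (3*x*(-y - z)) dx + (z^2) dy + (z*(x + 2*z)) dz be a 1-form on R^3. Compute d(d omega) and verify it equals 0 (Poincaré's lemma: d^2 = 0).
d(d omega) = 0

Step 1: d omega = sum_{i<j} (∂f_j/∂x_i - ∂f_i/∂x_j) dx_i ∧ dx_j:
  coeff of dx ∧ dy: 3*x
  coeff of dx ∧ dz: 3*x + z
  coeff of dy ∧ dz: -2*z
Step 2: Apply d again to each 2-form coefficient. The only possible 3-form in R^3 is dx ∧ dy ∧ dz, with coefficient
  ∂(coeff of dy∧dz)/∂x - ∂(coeff of dx∧dz)/∂y + ∂(coeff of dx∧dy)/∂z
  = ∂/∂x (-2*z) - ∂/∂y (3*x + z) + ∂/∂z (3*x).
Each of these terms simplifies to sums of mixed partials that cancel in pairs. The result is 0 (by equality of mixed partials for smooth functions — Schwarz / Clairaut).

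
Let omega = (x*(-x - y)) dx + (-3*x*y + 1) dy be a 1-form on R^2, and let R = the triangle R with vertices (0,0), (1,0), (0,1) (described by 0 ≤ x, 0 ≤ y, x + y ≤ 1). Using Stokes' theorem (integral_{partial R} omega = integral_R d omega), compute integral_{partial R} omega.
integral_(partial R) omega = -1/3

Stokes: integral_partial_R omega = integral_R d omega with d omega = (∂Q/∂x - ∂P/∂y) dx ∧ dy.
  ∂Q/∂x = -3*y
  ∂P/∂y = -x
  integrand = ∂Q/∂x - ∂P/∂y = x - 3*y.
Integrating over R: integral_0^1 integral_0^{1-x} (x - 3*y) dy dx = -1/3.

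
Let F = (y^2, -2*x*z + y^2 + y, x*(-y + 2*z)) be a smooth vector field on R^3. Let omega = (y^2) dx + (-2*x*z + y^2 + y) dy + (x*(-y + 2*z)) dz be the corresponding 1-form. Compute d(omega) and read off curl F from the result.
d(omega) = (x) dy ∧ dz + (y - 2*z) dz ∧ dx + (-2*y - 2*z) dx ∧ dy; curl F = (x, y - 2*z, -2*y - 2*z)

d omega = sum_{i<j} (∂f_j/∂x_i - ∂f_i/∂x_j) dx_i ∧ dx_j. Under the identification (dy ∧ dz, dz ∧ dx, dx ∧ dy) ↔ (e_x, e_y, e_z), the coefficients are exactly the components of curl F. Compute:
  ∂R/∂y - ∂Q/∂z = (-x) - (-2*x) = x
  ∂P/∂z - ∂R/∂x = (0) - (-y + 2*z) = y - 2*z
  ∂Q/∂x - ∂P/∂y = (-2*z) - (2*y) = -2*y - 2*z.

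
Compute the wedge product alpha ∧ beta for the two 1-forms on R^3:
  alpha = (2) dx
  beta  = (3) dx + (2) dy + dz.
alpha ∧ beta = (4) dx ∧ dy + (2) dx ∧ dz

Distribute the wedge, using dx_i ∧ dx_j = -dx_j ∧ dx_i and dx_i ∧ dx_i = 0. For each pair (i, j) with i < j, the coefficient of dx_i ∧ dx_j in alpha ∧ beta is (alpha_i * beta_j - alpha_j * beta_i). Collecting: alpha ∧ beta = (4) dx ∧ dy + (2) dx ∧ dz.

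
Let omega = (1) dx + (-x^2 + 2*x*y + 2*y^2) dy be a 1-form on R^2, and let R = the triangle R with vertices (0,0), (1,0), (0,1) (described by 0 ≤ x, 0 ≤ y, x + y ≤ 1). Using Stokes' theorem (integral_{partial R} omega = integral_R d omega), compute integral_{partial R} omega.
integral_(partial R) omega = 0

Stokes: integral_partial_R omega = integral_R d omega with d omega = (∂Q/∂x - ∂P/∂y) dx ∧ dy.
  ∂Q/∂x = -2*x + 2*y
  ∂P/∂y = 0
  integrand = ∂Q/∂x - ∂P/∂y = -2*x + 2*y.
Integrating over R: integral_0^1 integral_0^{1-x} (-2*x + 2*y) dy dx = 0.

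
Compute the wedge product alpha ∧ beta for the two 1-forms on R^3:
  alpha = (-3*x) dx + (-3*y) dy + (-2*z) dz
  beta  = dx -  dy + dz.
alpha ∧ beta = (3*x + 3*y) dx ∧ dy + (-3*x + 2*z) dx ∧ dz + (-3*y - 2*z) dy ∧ dz

Distribute the wedge, using dx_i ∧ dx_j = -dx_j ∧ dx_i and dx_i ∧ dx_i = 0. For each pair (i, j) with i < j, the coefficient of dx_i ∧ dx_j in alpha ∧ beta is (alpha_i * beta_j - alpha_j * beta_i). Collecting: alpha ∧ beta = (3*x + 3*y) dx ∧ dy + (-3*x + 2*z) dx ∧ dz + (-3*y - 2*z) dy ∧ dz.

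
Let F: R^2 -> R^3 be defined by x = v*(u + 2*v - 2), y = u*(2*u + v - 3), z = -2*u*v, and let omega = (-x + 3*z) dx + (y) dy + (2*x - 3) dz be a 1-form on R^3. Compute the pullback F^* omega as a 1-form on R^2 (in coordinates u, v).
F^* omega = (8*u^3 + 6*u^2*v - 18*u^2 - 10*u*v^2 - 6*u*v + 9*u - 10*v^3 + 10*v^2 + 6*v) du + (2*u^3 - 10*u^2*v - 3*u^2 - 38*u*v^2 + 24*u*v + 6*u - 8*v^3 + 12*v^2 - 4*v) dv

Using F^*(f dg) = (f ∘ F) d(g ∘ F), substitute each coordinate x_i by F_i(u, v) in f_i, and replace dx_i by d F_i = (∂F_i/∂u) du + (∂F_i/∂v) dv.
  For the x component: f_1(F) = v*(-7*u - 2*v + 2); d F_1 = (v) du + (u + 4*v - 2) dv
  For the y component: f_2(F) = u*(2*u + v - 3); d F_2 = (4*u + v - 3) du + (u) dv
  For the z component: f_3(F) = 2*u*v + 4*v^2 - 4*v - 3; d F_3 = (-2*v) du + (-2*u) dv
Combining and collecting du, dv coefficients:
  coeff of du: 8*u^3 + 6*u^2*v - 18*u^2 - 10*u*v^2 - 6*u*v + 9*u - 10*v^3 + 10*v^2 + 6*v
  coeff of dv: 2*u^3 - 10*u^2*v - 3*u^2 - 38*u*v^2 + 24*u*v + 6*u - 8*v^3 + 12*v^2 - 4*v
F^* omega = (8*u^3 + 6*u^2*v - 18*u^2 - 10*u*v^2 - 6*u*v + 9*u - 10*v^3 + 10*v^2 + 6*v) du + (2*u^3 - 10*u^2*v - 3*u^2 - 38*u*v^2 + 24*u*v + 6*u - 8*v^3 + 12*v^2 - 4*v) dv.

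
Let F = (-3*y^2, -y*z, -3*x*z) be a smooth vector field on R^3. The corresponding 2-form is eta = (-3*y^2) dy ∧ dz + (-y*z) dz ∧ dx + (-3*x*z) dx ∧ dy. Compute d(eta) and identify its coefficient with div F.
d(eta) = (-3*x - z) dx ∧ dy ∧ dz; div F = -3*x - z

For a 2-form in R^3 of the form above, applying d gives a 3-form with coefficient ∂P/∂x + ∂Q/∂y + ∂R/∂z:
  ∂P/∂x = 0
  ∂Q/∂y = -z
  ∂R/∂z = -3*x
Sum = -3*x - z, which is exactly div F.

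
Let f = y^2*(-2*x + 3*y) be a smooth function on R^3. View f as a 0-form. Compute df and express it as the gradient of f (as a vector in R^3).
df = (-2*y^2) dx + (y*(-4*x + 9*y)) dy + (0) dz; grad f = (-2*y^2, y*(-4*x + 9*y), 0)

For a 0-form f, d f = (∂f/∂x) dx + (∂f/∂y) dy + (∂f/∂z) dz. The components of the vector representation are exactly the entries of grad f in Cartesian coordinates:
  ∂f/∂x = -2*y^2
  ∂f/∂y = y*(-4*x + 9*y)
  ∂f/∂z = 0.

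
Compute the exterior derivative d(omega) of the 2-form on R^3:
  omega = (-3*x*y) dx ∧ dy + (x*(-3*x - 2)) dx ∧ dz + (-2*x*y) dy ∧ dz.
d(omega) = (-2*y) dx ∧ dy ∧ dz

For a 2-form omega = sum_{i<j} g_{ij} dx_i ∧ dx_j, the exterior derivative is
  d(omega) = sum_{i<j} d(g_{ij}) ∧ dx_i ∧ dx_j = sum_{i<j, k} (∂g_{ij}/∂x_k) dx_k ∧ dx_i ∧ dx_j.
Expand each term, using dx_k ∧ dx_i ∧ dx_j = sgn(permutation) dx_{(a)} ∧ dx_{(b)} ∧ dx_{(c)} with (a < b < c) sorted:
  d(-2*x*y) includes (∂/∂x)(-2*x*y) dx = (-2*y) dx, which multiplied by dy ∧ dz gives (-2*y) dx ∧ dy ∧ dz
Collecting like 3-forms: d(omega) = (-2*y) dx ∧ dy ∧ dz.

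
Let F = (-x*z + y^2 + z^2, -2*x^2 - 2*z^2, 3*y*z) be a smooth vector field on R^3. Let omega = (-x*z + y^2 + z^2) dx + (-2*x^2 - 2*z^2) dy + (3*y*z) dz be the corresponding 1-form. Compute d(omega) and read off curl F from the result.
d(omega) = (7*z) dy ∧ dz + (-x + 2*z) dz ∧ dx + (-4*x - 2*y) dx ∧ dy; curl F = (7*z, -x + 2*z, -4*x - 2*y)

d omega = sum_{i<j} (∂f_j/∂x_i - ∂f_i/∂x_j) dx_i ∧ dx_j. Under the identification (dy ∧ dz, dz ∧ dx, dx ∧ dy) ↔ (e_x, e_y, e_z), the coefficients are exactly the components of curl F. Compute:
  ∂R/∂y - ∂Q/∂z = (3*z) - (-4*z) = 7*z
  ∂P/∂z - ∂R/∂x = (-x + 2*z) - (0) = -x + 2*z
  ∂Q/∂x - ∂P/∂y = (-4*x) - (2*y) = -4*x - 2*y.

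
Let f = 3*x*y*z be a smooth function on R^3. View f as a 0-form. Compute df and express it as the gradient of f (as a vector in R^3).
df = (3*y*z) dx + (3*x*z) dy + (3*x*y) dz; grad f = (3*y*z, 3*x*z, 3*x*y)

For a 0-form f, d f = (∂f/∂x) dx + (∂f/∂y) dy + (∂f/∂z) dz. The components of the vector representation are exactly the entries of grad f in Cartesian coordinates:
  ∂f/∂x = 3*y*z
  ∂f/∂y = 3*x*z
  ∂f/∂z = 3*x*y.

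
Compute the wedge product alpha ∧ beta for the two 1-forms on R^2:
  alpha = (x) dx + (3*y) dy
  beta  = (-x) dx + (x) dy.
alpha ∧ beta = (x*(x + 3*y)) dx ∧ dy

Distribute the wedge, using dx_i ∧ dx_j = -dx_j ∧ dx_i and dx_i ∧ dx_i = 0. For each pair (i, j) with i < j, the coefficient of dx_i ∧ dx_j in alpha ∧ beta is (alpha_i * beta_j - alpha_j * beta_i). Collecting: alpha ∧ beta = (x*(x + 3*y)) dx ∧ dy.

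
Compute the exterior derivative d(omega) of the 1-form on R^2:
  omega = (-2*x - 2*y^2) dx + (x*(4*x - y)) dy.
d(omega) = (8*x + 3*y) dx ∧ dy

For a 1-form omega = sum_i f_i dx_i, the exterior derivative is
  d(omega) = sum_{i < j} (∂f_j/∂x_i - ∂f_i/∂x_j) dx_i ∧ dx_j.
  coefficient of dx ∧ dy: ∂f_2/∂x - ∂f_1/∂y = ∂(x*(4*x - y))/∂x - ∂(-2*x - 2*y^2)/∂y = 8*x + 3*y
Assembling: d(omega) = (8*x + 3*y) dx ∧ dy.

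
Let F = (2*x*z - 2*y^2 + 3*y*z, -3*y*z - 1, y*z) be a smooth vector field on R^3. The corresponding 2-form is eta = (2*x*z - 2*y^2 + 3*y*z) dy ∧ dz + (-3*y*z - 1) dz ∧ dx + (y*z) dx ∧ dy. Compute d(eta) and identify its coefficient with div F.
d(eta) = (y - z) dx ∧ dy ∧ dz; div F = y - z

For a 2-form in R^3 of the form above, applying d gives a 3-form with coefficient ∂P/∂x + ∂Q/∂y + ∂R/∂z:
  ∂P/∂x = 2*z
  ∂Q/∂y = -3*z
  ∂R/∂z = y
Sum = y - z, which is exactly div F.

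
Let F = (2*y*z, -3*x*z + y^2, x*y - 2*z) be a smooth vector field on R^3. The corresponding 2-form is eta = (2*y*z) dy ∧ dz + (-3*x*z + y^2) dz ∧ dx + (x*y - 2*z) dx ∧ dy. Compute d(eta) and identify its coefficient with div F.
d(eta) = (2*y - 2) dx ∧ dy ∧ dz; div F = 2*y - 2

For a 2-form in R^3 of the form above, applying d gives a 3-form with coefficient ∂P/∂x + ∂Q/∂y + ∂R/∂z:
  ∂P/∂x = 0
  ∂Q/∂y = 2*y
  ∂R/∂z = -2
Sum = 2*y - 2, which is exactly div F.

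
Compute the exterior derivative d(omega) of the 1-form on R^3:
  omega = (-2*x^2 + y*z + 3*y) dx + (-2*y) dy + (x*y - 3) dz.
d(omega) = (-z - 3) dx ∧ dy + (x) dy ∧ dz

For a 1-form omega = sum_i f_i dx_i, the exterior derivative is
  d(omega) = sum_{i < j} (∂f_j/∂x_i - ∂f_i/∂x_j) dx_i ∧ dx_j.
  coefficient of dx ∧ dy: ∂f_2/∂x - ∂f_1/∂y = ∂(-2*y)/∂x - ∂(-2*x^2 + y*z + 3*y)/∂y = -z - 3
  coefficient of dy ∧ dz: ∂f_3/∂y - ∂f_2/∂z = ∂(x*y - 3)/∂y - ∂(-2*y)/∂z = x
Assembling: d(omega) = (-z - 3) dx ∧ dy + (x) dy ∧ dz.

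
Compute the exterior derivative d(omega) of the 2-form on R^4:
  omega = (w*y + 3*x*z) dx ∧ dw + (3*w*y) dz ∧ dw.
d(omega) = (-w) dx ∧ dy ∧ dw + (-3*x) dx ∧ dz ∧ dw + (3*w) dy ∧ dz ∧ dw

For a 2-form omega = sum_{i<j} g_{ij} dx_i ∧ dx_j, the exterior derivative is
  d(omega) = sum_{i<j} d(g_{ij}) ∧ dx_i ∧ dx_j = sum_{i<j, k} (∂g_{ij}/∂x_k) dx_k ∧ dx_i ∧ dx_j.
Expand each term, using dx_k ∧ dx_i ∧ dx_j = sgn(permutation) dx_{(a)} ∧ dx_{(b)} ∧ dx_{(c)} with (a < b < c) sorted:
  d(w*y + 3*x*z) includes (∂/∂y)(w*y + 3*x*z) dy = (w) dy, which multiplied by dx ∧ dw gives (-w) dx ∧ dy ∧ dw
  d(w*y + 3*x*z) includes (∂/∂z)(w*y + 3*x*z) dz = (3*x) dz, which multiplied by dx ∧ dw gives (-3*x) dx ∧ dz ∧ dw
  d(3*w*y) includes (∂/∂y)(3*w*y) dy = (3*w) dy, which multiplied by dz ∧ dw gives (3*w) dy ∧ dz ∧ dw
Collecting like 3-forms: d(omega) = (-w) dx ∧ dy ∧ dw + (-3*x) dx ∧ dz ∧ dw + (3*w) dy ∧ dz ∧ dw.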